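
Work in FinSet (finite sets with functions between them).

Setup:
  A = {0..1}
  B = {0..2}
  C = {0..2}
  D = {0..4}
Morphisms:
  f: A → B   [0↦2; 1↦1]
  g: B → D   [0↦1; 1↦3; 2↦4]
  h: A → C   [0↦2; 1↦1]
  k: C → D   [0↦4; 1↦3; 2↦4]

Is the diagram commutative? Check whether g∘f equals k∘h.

Answer: COMMUTES

Work:
Along f;g (path 1):
  0 f→2 g→4
  1 f→1 g→3
  composite₁ = [0↦4; 1↦3]
Along h;k (path 2):
  0 h→2 k→4
  1 h→1 k→3
  composite₂ = [0↦4; 1↦3]
Equal? same morphism ✓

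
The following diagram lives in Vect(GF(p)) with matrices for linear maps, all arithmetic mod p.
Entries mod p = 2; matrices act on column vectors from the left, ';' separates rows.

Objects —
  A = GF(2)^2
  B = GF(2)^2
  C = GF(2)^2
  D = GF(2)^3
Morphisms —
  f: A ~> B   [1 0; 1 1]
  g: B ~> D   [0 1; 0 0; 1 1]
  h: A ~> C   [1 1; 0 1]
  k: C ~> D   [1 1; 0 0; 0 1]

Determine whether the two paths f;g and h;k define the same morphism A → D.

Along f;g (path 1):
  e0=(1,0) f~>(1,1) g~>(1,0,0)
  e1=(0,1) f~>(0,1) g~>(1,0,1)
  composite₁ = [1 1; 0 0; 0 1]
Along h;k (path 2):
  e0=(1,0) h~>(1,0) k~>(1,0,0)
  e1=(0,1) h~>(1,1) k~>(0,0,1)
  composite₂ = [1 0; 0 0; 0 1]
Equal? differ; not commutative

Answer: DOES NOT COMMUTE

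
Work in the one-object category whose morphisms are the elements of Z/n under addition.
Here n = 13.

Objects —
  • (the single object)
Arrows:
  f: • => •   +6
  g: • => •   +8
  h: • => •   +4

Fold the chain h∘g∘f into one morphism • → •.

Answer: +5

Derivation:
  0 +6≡6 +8≡1 +4≡5  (mod 13)
result: +5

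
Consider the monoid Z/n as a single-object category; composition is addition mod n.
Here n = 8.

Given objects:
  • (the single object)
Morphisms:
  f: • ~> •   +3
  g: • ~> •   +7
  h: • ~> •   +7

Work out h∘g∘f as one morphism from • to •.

  0 +3≡3 +7≡2 +7≡1  (mod 8)
⟦path⟧: +1

Answer: +1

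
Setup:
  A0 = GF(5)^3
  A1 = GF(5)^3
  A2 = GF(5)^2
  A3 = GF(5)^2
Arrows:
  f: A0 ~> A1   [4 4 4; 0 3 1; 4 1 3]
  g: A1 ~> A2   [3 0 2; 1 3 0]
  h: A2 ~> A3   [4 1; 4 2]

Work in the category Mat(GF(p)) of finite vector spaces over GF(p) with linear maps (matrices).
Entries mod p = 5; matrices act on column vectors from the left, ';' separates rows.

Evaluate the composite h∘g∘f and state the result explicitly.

  e0=[1,0,0] f~>[4,0,4] g~>[0,4] h~>[4,3]
  e1=[0,1,0] f~>[4,3,1] g~>[4,3] h~>[4,2]
  e2=[0,0,1] f~>[4,1,3] g~>[3,2] h~>[4,1]
⟦path⟧: [4 4 4; 3 2 1]

Answer: [4 4 4; 3 2 1]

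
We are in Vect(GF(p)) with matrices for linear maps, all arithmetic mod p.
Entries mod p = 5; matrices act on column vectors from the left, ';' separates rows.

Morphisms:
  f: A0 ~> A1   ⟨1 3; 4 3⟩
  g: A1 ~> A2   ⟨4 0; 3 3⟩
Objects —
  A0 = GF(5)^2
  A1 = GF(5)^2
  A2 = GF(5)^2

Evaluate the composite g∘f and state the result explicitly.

  e0=[1,0] f~>[1,4] g~>[4,0]
  e1=[0,1] f~>[3,3] g~>[2,3]
⟦path⟧: ⟨4 2; 0 3⟩

Answer: ⟨4 2; 0 3⟩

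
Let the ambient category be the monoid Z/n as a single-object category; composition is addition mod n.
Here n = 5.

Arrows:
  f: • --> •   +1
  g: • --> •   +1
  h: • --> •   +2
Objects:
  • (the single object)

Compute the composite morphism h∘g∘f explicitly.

Answer: +4

Derivation:
  0 +1≡1 +1≡2 +2≡4  (mod 5)
composite: +4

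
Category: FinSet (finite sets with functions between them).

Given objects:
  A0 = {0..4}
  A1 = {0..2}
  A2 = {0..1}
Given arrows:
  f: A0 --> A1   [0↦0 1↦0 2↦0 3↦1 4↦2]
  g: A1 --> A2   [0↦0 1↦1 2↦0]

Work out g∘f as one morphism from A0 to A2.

  0 f-->0 g-->0
  1 f-->0 g-->0
  2 f-->0 g-->0
  3 f-->1 g-->1
  4 f-->2 g-->0
⟦path⟧: [0↦0 1↦0 2↦0 3↦1 4↦0]

Answer: [0↦0 1↦0 2↦0 3↦1 4↦0]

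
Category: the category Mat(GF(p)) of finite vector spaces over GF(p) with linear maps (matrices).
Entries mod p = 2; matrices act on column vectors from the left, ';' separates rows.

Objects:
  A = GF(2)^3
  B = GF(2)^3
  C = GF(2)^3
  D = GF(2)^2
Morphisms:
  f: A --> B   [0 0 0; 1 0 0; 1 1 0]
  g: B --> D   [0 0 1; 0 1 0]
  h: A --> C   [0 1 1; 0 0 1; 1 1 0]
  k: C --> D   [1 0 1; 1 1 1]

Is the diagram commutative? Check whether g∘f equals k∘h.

Answer: DOES NOT COMMUTE

Trace:
Path 1 = f;g:
  e0=⟨1,0,0⟩ f-->⟨0,1,1⟩ g-->⟨1,1⟩
  e1=⟨0,1,0⟩ f-->⟨0,0,1⟩ g-->⟨1,0⟩
  e2=⟨0,0,1⟩ f-->⟨0,0,0⟩ g-->⟨0,0⟩
  ⟦path⟧₁ = [1 1 0; 1 0 0]
Path 2 = h;k:
  e0=⟨1,0,0⟩ h-->⟨0,0,1⟩ k-->⟨1,1⟩
  e1=⟨0,1,0⟩ h-->⟨1,0,1⟩ k-->⟨0,0⟩
  e2=⟨0,0,1⟩ h-->⟨1,1,0⟩ k-->⟨1,0⟩
  ⟦path⟧₂ = [1 0 1; 1 0 0]
Equal? distinct morphisms ✗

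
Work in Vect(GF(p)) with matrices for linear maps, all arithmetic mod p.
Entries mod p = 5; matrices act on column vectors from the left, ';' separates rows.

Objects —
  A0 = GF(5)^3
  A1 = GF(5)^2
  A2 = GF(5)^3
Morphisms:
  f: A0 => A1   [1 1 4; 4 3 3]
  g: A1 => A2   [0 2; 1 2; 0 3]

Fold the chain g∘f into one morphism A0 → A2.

  e0=(1,0,0) f=>(1,4) g=>(3,4,2)
  e1=(0,1,0) f=>(1,3) g=>(1,2,4)
  e2=(0,0,1) f=>(4,3) g=>(1,0,4)
⟦path⟧: [3 1 1; 4 2 0; 2 4 4]

Answer: [3 1 1; 4 2 0; 2 4 4]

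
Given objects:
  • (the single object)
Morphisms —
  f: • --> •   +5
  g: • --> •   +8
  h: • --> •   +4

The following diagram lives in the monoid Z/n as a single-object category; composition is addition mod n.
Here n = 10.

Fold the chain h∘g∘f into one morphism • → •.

  0 +5≡5 +8≡3 +4≡7  (mod 10)
result: +7

Answer: +7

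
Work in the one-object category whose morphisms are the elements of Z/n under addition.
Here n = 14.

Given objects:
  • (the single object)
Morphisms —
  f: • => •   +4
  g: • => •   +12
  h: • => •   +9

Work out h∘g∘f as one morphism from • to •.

  0 +4≡4 +12≡2 +9≡11  (mod 14)
⟦path⟧: +11

Answer: +11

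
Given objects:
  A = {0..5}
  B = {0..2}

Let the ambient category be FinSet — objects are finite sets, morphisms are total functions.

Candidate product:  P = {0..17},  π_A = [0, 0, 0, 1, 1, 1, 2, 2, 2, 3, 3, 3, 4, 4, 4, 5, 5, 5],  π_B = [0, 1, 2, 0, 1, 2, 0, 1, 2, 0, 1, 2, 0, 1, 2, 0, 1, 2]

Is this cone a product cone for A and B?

Answer: VALID PRODUCT

Work:
|A|·|B| = 6·3 = 18;  |P| = 18
Check the pairing map k ↦ (π_A(k), π_B(k)):
  0 -> (0,0)
  1 -> (0,1)
  2 -> (0,2)
  3 -> (1,0)
  4 -> (1,1)
  5 -> (1,2)
  6 -> (2,0)
  7 -> (2,1)
  8 -> (2,2)
  9 -> (3,0)
  10 -> (3,1)
  11 -> (3,2)
  12 -> (4,0)
  13 -> (4,1)
  14 -> (4,2)
  15 -> (5,0)
  16 -> (5,1)
  17 -> (5,2)
distinct pairs in image: 18 / 18 needed
  → bijection onto A×B; projections well-typed.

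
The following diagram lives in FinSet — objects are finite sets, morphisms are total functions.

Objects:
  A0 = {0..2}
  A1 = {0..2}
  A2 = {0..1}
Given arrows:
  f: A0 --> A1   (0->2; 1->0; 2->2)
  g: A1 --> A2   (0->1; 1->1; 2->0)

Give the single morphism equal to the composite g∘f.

  0 f-->2 g-->0
  1 f-->0 g-->1
  2 f-->2 g-->0
⟦path⟧: (0->0; 1->1; 2->0)

Answer: (0->0; 1->1; 2->0)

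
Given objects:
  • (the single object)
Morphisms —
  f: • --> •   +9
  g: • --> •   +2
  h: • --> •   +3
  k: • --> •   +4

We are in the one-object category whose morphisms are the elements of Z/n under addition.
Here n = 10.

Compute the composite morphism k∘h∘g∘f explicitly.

Answer: +8

Work:
  0 +9≡9 +2≡1 +3≡4 +4≡8  (mod 10)
result: +8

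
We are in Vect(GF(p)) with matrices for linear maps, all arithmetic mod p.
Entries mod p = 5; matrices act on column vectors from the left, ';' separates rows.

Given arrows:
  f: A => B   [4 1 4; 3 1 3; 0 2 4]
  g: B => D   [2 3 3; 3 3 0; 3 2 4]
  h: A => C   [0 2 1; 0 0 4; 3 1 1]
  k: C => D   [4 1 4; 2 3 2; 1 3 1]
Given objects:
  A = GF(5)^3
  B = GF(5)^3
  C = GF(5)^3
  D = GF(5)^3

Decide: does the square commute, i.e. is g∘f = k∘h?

1) trace f;g:
  e0=[1,0,0] f=>[4,3,0] g=>[2,1,3]
  e1=[0,1,0] f=>[1,1,2] g=>[1,1,3]
  e2=[0,0,1] f=>[4,3,4] g=>[4,1,4]
  composite₁ = [2 1 4; 1 1 1; 3 3 4]
2) trace h;k:
  e0=[1,0,0] h=>[0,0,3] k=>[2,1,3]
  e1=[0,1,0] h=>[2,0,1] k=>[2,1,3]
  e2=[0,0,1] h=>[1,4,1] k=>[2,1,4]
  composite₂ = [2 2 2; 1 1 1; 3 3 4]
Equal? distinct morphisms ✗

Answer: DOES NOT COMMUTE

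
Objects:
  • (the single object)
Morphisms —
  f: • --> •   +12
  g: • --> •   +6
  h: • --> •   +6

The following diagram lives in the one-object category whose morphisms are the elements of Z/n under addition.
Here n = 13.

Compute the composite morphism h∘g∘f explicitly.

Answer: +11

Work:
  0 +12≡12 +6≡5 +6≡11  (mod 13)
composite: +11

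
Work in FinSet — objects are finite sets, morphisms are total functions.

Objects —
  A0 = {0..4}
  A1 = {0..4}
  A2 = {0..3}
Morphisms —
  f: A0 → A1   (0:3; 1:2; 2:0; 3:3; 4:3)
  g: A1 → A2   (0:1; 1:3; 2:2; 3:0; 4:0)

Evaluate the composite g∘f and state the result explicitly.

  0 f→3 g→0
  1 f→2 g→2
  2 f→0 g→1
  3 f→3 g→0
  4 f→3 g→0
⟦path⟧: (0:0; 1:2; 2:1; 3:0; 4:0)

Answer: (0:0; 1:2; 2:1; 3:0; 4:0)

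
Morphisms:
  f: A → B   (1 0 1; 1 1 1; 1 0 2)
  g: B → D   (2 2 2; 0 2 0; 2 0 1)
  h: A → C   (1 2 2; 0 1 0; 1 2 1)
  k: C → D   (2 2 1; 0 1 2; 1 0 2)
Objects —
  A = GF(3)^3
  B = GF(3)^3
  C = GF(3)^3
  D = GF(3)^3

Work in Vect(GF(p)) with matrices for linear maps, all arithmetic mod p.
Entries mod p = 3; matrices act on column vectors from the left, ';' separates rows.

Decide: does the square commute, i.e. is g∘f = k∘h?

Answer: COMMUTES

Work:
Path 1 = f;g:
  e0=(1,0,0) f→(1,1,1) g→(0,2,0)
  e1=(0,1,0) f→(0,1,0) g→(2,2,0)
  e2=(0,0,1) f→(1,1,2) g→(2,2,1)
  ⟦path⟧₁ = (0 2 2; 2 2 2; 0 0 1)
Path 2 = h;k:
  e0=(1,0,0) h→(1,0,1) k→(0,2,0)
  e1=(0,1,0) h→(2,1,2) k→(2,2,0)
  e2=(0,0,1) h→(2,0,1) k→(2,2,1)
  ⟦path⟧₂ = (0 2 2; 2 2 2; 0 0 1)
Equal? YES — commutes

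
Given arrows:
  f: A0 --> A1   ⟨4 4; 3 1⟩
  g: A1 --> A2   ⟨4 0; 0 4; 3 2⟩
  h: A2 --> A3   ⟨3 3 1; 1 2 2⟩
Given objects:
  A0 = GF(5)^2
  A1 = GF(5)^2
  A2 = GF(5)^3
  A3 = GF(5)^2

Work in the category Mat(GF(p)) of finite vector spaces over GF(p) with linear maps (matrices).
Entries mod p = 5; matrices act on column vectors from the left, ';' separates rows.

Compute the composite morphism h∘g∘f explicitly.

  e0=[1,0] f-->[4,3] g-->[1,2,3] h-->[2,1]
  e1=[0,1] f-->[4,1] g-->[1,4,4] h-->[4,2]
result: ⟨2 4; 1 2⟩

Answer: ⟨2 4; 1 2⟩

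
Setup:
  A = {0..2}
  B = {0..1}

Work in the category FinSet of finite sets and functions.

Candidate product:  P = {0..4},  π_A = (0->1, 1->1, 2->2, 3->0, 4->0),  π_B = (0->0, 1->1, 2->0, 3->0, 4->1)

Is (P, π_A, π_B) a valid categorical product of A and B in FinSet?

Answer: NOT A VALID PRODUCT — |P|=5 ≠ |A|·|B|=6

Work:
|A|·|B| = 3·2 = 6;  |P| = 5
  → cardinalities differ; no bijection possible.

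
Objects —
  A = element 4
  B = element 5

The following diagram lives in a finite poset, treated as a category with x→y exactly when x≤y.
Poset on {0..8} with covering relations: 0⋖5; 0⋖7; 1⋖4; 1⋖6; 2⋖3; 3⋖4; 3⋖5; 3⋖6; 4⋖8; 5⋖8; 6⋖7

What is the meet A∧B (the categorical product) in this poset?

Lower bounds of A=4 and B=5: {2,3}
  2 ≤ 3
  3 ≤ 3
glb = 3

Answer: A∧B = 3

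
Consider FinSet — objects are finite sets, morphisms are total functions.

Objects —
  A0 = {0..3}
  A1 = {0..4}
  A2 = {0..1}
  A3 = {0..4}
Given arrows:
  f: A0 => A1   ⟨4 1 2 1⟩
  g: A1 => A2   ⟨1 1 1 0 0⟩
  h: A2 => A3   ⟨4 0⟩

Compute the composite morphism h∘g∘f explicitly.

  0 f=>4 g=>0 h=>4
  1 f=>1 g=>1 h=>0
  2 f=>2 g=>1 h=>0
  3 f=>1 g=>1 h=>0
result: ⟨4 0 0 0⟩

Answer: ⟨4 0 0 0⟩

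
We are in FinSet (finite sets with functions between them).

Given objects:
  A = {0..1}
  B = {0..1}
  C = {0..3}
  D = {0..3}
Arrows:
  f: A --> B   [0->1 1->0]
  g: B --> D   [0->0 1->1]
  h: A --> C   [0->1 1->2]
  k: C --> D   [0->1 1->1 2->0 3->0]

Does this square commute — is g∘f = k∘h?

Along f;g (path 1):
  0 f-->1 g-->1
  1 f-->0 g-->0
  ⟦path⟧₁ = [0->1 1->0]
Along h;k (path 2):
  0 h-->1 k-->1
  1 h-->2 k-->0
  ⟦path⟧₂ = [0->1 1->0]
Equal? YES — commutes

Answer: COMMUTES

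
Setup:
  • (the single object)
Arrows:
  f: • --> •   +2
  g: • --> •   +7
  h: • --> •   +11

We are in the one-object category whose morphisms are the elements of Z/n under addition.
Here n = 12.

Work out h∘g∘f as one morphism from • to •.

  0 +2≡2 +7≡9 +11≡8  (mod 12)
⟦path⟧: +8

Answer: +8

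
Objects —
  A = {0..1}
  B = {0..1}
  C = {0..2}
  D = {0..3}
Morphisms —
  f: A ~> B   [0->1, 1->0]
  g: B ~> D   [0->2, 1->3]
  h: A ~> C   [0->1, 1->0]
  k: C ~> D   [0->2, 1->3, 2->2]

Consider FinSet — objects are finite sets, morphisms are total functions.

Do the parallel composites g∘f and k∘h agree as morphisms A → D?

Answer: COMMUTES

Trace:
Path 1 = f;g:
  0 f~>1 g~>3
  1 f~>0 g~>2
  ⟦path⟧₁ = [0->3, 1->2]
Path 2 = h;k:
  0 h~>1 k~>3
  1 h~>0 k~>2
  ⟦path⟧₂ = [0->3, 1->2]
Equal? same morphism ✓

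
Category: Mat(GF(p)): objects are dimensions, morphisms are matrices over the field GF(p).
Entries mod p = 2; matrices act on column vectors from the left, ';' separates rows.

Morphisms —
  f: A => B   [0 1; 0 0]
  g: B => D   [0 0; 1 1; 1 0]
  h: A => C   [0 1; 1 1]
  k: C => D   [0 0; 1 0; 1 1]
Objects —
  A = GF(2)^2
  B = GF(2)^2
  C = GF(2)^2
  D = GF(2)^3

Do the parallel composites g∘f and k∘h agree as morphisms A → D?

Answer: DOES NOT COMMUTE

Trace:
1) trace f;g:
  e0=(1,0) f=>(0,0) g=>(0,0,0)
  e1=(0,1) f=>(1,0) g=>(0,1,1)
  ⟦path⟧₁ = [0 0; 0 1; 0 1]
2) trace h;k:
  e0=(1,0) h=>(0,1) k=>(0,0,1)
  e1=(0,1) h=>(1,1) k=>(0,1,0)
  ⟦path⟧₂ = [0 0; 0 1; 1 0]
Equal? differ; not commutative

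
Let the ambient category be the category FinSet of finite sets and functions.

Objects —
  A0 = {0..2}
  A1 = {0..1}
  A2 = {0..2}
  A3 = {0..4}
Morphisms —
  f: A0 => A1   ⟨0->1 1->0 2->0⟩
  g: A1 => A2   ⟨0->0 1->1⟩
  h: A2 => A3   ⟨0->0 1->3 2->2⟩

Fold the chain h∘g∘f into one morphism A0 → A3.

Answer: ⟨0->3 1->0 2->0⟩

Work:
  0 f=>1 g=>1 h=>3
  1 f=>0 g=>0 h=>0
  2 f=>0 g=>0 h=>0
result: ⟨0->3 1->0 2->0⟩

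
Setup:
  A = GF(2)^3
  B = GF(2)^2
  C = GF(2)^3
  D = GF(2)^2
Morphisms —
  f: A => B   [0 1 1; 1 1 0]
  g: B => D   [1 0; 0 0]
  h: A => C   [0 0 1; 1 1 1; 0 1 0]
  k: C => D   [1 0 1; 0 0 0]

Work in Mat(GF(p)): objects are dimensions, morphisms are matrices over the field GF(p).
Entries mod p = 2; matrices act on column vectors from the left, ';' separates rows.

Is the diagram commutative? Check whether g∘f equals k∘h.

Answer: COMMUTES

Work:
Along f;g (path 1):
  e0=[1,0,0] f=>[0,1] g=>[0,0]
  e1=[0,1,0] f=>[1,1] g=>[1,0]
  e2=[0,0,1] f=>[1,0] g=>[1,0]
  result₁ = [0 1 1; 0 0 0]
Along h;k (path 2):
  e0=[1,0,0] h=>[0,1,0] k=>[0,0]
  e1=[0,1,0] h=>[0,1,1] k=>[1,0]
  e2=[0,0,1] h=>[1,1,0] k=>[1,0]
  result₂ = [0 1 1; 0 0 0]
Equal? same morphism ✓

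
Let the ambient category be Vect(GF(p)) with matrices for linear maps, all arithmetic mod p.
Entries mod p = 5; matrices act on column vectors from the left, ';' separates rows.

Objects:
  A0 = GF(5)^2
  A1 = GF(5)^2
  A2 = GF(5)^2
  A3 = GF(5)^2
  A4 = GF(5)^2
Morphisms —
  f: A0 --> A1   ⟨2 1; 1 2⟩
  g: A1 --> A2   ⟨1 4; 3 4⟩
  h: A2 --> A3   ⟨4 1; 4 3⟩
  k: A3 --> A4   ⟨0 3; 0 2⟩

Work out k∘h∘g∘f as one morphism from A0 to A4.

Answer: ⟨2 2; 3 3⟩

Trace:
  e0=[1,0] f-->[2,1] g-->[1,0] h-->[4,4] k-->[2,3]
  e1=[0,1] f-->[1,2] g-->[4,1] h-->[2,4] k-->[2,3]
composite: ⟨2 2; 3 3⟩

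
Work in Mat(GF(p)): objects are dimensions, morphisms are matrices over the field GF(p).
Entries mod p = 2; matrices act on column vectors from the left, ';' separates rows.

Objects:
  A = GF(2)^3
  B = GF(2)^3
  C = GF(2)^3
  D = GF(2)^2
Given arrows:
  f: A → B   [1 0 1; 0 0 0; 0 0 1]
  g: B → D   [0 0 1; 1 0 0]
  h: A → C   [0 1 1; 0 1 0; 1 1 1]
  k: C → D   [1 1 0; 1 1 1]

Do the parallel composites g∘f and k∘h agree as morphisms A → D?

Path 1 = f;g:
  e0=[1,0,0] f→[1,0,0] g→[0,1]
  e1=[0,1,0] f→[0,0,0] g→[0,0]
  e2=[0,0,1] f→[1,0,1] g→[1,1]
  ⟦path⟧₁ = [0 0 1; 1 0 1]
Path 2 = h;k:
  e0=[1,0,0] h→[0,0,1] k→[0,1]
  e1=[0,1,0] h→[1,1,1] k→[0,1]
  e2=[0,0,1] h→[1,0,1] k→[1,0]
  ⟦path⟧₂ = [0 0 1; 1 1 0]
Equal? differ; not commutative

Answer: DOES NOT COMMUTE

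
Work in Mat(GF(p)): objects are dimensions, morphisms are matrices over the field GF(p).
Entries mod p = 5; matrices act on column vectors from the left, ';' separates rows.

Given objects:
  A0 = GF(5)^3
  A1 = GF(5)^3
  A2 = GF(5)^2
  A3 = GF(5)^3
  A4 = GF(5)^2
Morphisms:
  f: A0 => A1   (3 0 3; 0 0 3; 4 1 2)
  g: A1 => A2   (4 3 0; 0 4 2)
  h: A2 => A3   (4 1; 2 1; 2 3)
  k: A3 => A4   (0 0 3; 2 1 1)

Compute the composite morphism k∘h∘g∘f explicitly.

  e0=⟨1,0,0⟩ f=>⟨3,0,4⟩ g=>⟨2,3⟩ h=>⟨1,2,3⟩ k=>⟨4,2⟩
  e1=⟨0,1,0⟩ f=>⟨0,0,1⟩ g=>⟨0,2⟩ h=>⟨2,2,1⟩ k=>⟨3,2⟩
  e2=⟨0,0,1⟩ f=>⟨3,3,2⟩ g=>⟨1,1⟩ h=>⟨0,3,0⟩ k=>⟨0,3⟩
result: (4 3 0; 2 2 3)

Answer: (4 3 0; 2 2 3)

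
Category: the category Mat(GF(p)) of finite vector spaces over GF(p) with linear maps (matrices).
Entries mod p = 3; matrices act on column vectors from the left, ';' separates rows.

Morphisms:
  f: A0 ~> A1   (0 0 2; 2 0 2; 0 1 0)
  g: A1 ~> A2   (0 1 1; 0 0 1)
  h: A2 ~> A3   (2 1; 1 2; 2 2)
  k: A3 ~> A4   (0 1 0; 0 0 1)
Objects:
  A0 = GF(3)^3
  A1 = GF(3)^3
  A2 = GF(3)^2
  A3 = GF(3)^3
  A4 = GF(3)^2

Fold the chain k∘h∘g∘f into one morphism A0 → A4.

  e0=⟨1,0,0⟩ f~>⟨0,2,0⟩ g~>⟨2,0⟩ h~>⟨1,2,1⟩ k~>⟨2,1⟩
  e1=⟨0,1,0⟩ f~>⟨0,0,1⟩ g~>⟨1,1⟩ h~>⟨0,0,1⟩ k~>⟨0,1⟩
  e2=⟨0,0,1⟩ f~>⟨2,2,0⟩ g~>⟨2,0⟩ h~>⟨1,2,1⟩ k~>⟨2,1⟩
⟦path⟧: (2 0 2; 1 1 1)

Answer: (2 0 2; 1 1 1)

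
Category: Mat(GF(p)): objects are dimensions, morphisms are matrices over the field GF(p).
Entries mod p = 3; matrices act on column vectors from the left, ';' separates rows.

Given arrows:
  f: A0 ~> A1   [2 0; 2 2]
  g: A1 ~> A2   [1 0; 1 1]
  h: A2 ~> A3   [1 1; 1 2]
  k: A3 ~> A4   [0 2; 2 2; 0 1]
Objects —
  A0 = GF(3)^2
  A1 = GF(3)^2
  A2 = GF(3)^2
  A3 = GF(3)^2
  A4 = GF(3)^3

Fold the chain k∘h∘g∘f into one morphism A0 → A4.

  e0=[1,0] f~>[2,2] g~>[2,1] h~>[0,1] k~>[2,2,1]
  e1=[0,1] f~>[0,2] g~>[0,2] h~>[2,1] k~>[2,0,1]
result: [2 2; 2 0; 1 1]

Answer: [2 2; 2 0; 1 1]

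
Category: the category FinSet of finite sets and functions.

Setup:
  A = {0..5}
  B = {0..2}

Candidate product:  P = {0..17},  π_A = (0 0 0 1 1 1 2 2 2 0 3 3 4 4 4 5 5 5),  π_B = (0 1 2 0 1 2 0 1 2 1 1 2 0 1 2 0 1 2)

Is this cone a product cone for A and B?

Answer: NOT A VALID PRODUCT — duplicate pair at indices 1,9

Trace:
|A|·|B| = 6·3 = 18;  |P| = 18
Check the pairing map k ↦ (π_A(k), π_B(k)):
  0 -> (0,0)
  1 -> (0,1)
  2 -> (0,2)
  3 -> (1,0)
  4 -> (1,1)
  5 -> (1,2)
  6 -> (2,0)
  7 -> (2,1)
  8 -> (2,2)
  9 -> (0,1)  ✗ repeats pair of k=1
  10 -> (3,1)
  11 -> (3,2)
  12 -> (4,0)
  13 -> (4,1)
  14 -> (4,2)
  15 -> (5,0)
  16 -> (5,1)
  17 -> (5,2)
distinct pairs in image: 17 / 18 needed
  → (0,1) hit at k=1 and k=9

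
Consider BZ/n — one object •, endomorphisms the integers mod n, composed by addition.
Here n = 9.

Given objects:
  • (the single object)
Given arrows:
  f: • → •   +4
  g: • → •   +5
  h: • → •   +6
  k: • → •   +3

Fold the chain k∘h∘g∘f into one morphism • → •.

Answer: +0

Derivation:
  0 +4≡4 +5≡0 +6≡6 +3≡0  (mod 9)
composite: +0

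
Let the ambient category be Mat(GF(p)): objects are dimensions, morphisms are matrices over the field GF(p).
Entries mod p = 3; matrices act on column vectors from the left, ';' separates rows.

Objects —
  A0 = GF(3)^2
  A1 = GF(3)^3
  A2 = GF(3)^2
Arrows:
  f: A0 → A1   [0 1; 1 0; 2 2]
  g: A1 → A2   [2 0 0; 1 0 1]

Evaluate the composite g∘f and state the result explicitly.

Answer: [0 2; 2 0]

Trace:
  e0=[1,0] f→[0,1,2] g→[0,2]
  e1=[0,1] f→[1,0,2] g→[2,0]
composite: [0 2; 2 0]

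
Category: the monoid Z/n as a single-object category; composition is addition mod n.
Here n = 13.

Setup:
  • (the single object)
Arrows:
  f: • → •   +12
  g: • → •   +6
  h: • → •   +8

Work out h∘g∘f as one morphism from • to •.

Answer: +0

Trace:
  0 +12≡12 +6≡5 +8≡0  (mod 13)
result: +0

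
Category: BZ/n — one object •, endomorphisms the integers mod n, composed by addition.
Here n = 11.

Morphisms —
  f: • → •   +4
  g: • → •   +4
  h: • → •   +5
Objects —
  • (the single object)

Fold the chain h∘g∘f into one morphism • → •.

  0 +4≡4 +4≡8 +5≡2  (mod 11)
composite: +2

Answer: +2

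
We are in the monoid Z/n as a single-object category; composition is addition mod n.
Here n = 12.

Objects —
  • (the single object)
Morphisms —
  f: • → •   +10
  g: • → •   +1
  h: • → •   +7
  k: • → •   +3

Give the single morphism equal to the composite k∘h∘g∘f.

Answer: +9

Derivation:
  0 +10≡10 +1≡11 +7≡6 +3≡9  (mod 12)
composite: +9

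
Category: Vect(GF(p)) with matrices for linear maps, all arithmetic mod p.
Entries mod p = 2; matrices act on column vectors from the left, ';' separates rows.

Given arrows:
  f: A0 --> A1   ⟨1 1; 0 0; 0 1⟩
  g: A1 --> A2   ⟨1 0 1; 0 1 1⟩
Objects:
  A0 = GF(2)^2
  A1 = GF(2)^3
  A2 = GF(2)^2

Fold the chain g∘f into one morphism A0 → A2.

Answer: ⟨1 0; 0 1⟩

Derivation:
  e0=[1,0] f-->[1,0,0] g-->[1,0]
  e1=[0,1] f-->[1,0,1] g-->[0,1]
composite: ⟨1 0; 0 1⟩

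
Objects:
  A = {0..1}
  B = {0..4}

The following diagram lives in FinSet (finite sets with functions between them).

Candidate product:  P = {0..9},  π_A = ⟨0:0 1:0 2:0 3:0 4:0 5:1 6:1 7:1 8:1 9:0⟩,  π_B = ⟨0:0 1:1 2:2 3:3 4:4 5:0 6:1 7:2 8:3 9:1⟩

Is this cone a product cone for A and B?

|A|·|B| = 2·5 = 10;  |P| = 10
Check the pairing map k ↦ (π_A(k), π_B(k)):
  0 : (0,0)
  1 : (0,1)
  2 : (0,2)
  3 : (0,3)
  4 : (0,4)
  5 : (1,0)
  6 : (1,1)
  7 : (1,2)
  8 : (1,3)
  9 : (0,1)  ✗ repeats pair of k=1
distinct pairs in image: 9 / 10 needed
  → (0,1) hit at k=1 and k=9

Answer: NOT A VALID PRODUCT — duplicate pair at indices 1,9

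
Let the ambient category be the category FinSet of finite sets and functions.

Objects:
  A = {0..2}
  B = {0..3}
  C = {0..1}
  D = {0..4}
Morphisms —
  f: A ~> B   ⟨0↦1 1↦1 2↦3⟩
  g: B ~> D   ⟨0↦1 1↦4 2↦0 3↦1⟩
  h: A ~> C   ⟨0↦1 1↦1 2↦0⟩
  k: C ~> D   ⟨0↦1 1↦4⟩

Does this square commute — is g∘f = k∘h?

Answer: COMMUTES

Derivation:
Path 1 = f;g:
  0 f~>1 g~>4
  1 f~>1 g~>4
  2 f~>3 g~>1
  composite₁ = ⟨0↦4 1↦4 2↦1⟩
Path 2 = h;k:
  0 h~>1 k~>4
  1 h~>1 k~>4
  2 h~>0 k~>1
  composite₂ = ⟨0↦4 1↦4 2↦1⟩
Equal? equal; square commutes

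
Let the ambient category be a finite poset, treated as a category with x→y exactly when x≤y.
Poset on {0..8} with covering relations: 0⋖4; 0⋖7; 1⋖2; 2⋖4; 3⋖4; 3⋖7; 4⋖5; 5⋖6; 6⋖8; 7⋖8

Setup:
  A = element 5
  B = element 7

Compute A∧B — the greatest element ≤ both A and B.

Common predecessors of 5,7: {0,3}
  maximal lower bounds 0 and 3 are incomparable: neither 0≤3 nor 3≤0
→ no greatest lower bound exists

Answer: NO MEET EXISTS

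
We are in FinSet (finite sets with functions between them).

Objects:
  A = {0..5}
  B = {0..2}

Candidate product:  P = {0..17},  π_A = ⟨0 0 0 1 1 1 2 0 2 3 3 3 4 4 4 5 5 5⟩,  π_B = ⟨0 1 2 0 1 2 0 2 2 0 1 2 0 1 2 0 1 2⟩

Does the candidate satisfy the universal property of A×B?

Answer: NOT A VALID PRODUCT — duplicate pair at indices 2,7

Work:
|A|·|B| = 6·3 = 18;  |P| = 18
Check the pairing map k ↦ (π_A(k), π_B(k)):
  0 -> (0,0)
  1 -> (0,1)
  2 -> (0,2)
  3 -> (1,0)
  4 -> (1,1)
  5 -> (1,2)
  6 -> (2,0)
  7 -> (0,2)  ✗ repeats pair of k=2
  8 -> (2,2)
  9 -> (3,0)
  10 -> (3,1)
  11 -> (3,2)
  12 -> (4,0)
  13 -> (4,1)
  14 -> (4,2)
  15 -> (5,0)
  16 -> (5,1)
  17 -> (5,2)
distinct pairs in image: 17 / 18 needed
  → (0,2) hit at k=2 and k=7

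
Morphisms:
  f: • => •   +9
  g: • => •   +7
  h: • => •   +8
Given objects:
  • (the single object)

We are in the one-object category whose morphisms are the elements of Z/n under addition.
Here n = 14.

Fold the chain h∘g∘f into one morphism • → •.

Answer: +10

Work:
  0 +9≡9 +7≡2 +8≡10  (mod 14)
composite: +10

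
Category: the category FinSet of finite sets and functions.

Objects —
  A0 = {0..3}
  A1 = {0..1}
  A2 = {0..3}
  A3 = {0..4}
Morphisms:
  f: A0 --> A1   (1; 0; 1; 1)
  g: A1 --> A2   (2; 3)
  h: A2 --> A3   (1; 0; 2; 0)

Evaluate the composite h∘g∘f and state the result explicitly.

  0 f-->1 g-->3 h-->0
  1 f-->0 g-->2 h-->2
  2 f-->1 g-->3 h-->0
  3 f-->1 g-->3 h-->0
composite: (0; 2; 0; 0)

Answer: (0; 2; 0; 0)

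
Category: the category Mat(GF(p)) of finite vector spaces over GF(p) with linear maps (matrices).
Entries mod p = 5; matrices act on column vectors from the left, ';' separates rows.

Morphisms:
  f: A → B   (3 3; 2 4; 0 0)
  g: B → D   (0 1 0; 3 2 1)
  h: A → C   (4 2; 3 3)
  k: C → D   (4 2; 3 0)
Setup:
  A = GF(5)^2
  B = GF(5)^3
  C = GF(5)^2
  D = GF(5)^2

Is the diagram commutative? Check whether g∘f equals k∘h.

Answer: DOES NOT COMMUTE

Work:
Along f;g (path 1):
  e0=⟨1,0⟩ f→⟨3,2,0⟩ g→⟨2,3⟩
  e1=⟨0,1⟩ f→⟨3,4,0⟩ g→⟨4,2⟩
  composite₁ = (2 4; 3 2)
Along h;k (path 2):
  e0=⟨1,0⟩ h→⟨4,3⟩ k→⟨2,2⟩
  e1=⟨0,1⟩ h→⟨2,3⟩ k→⟨4,1⟩
  composite₂ = (2 4; 2 1)
Equal? distinct morphisms ✗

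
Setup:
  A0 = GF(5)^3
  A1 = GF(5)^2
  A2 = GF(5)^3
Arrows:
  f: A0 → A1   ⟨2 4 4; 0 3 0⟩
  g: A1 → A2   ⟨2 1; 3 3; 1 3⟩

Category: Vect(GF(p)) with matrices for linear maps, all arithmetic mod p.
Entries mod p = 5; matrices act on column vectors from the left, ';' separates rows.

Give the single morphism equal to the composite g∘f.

  e0=[1,0,0] f→[2,0] g→[4,1,2]
  e1=[0,1,0] f→[4,3] g→[1,1,3]
  e2=[0,0,1] f→[4,0] g→[3,2,4]
⟦path⟧: ⟨4 1 3; 1 1 2; 2 3 4⟩

Answer: ⟨4 1 3; 1 1 2; 2 3 4⟩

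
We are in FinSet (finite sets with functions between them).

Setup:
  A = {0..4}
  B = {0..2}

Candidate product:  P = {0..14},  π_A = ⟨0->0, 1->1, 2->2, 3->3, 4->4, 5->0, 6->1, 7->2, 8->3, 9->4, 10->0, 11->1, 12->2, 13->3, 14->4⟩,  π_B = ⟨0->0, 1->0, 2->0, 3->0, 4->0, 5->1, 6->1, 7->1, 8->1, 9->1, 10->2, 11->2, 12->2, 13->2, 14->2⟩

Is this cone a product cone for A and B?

|A|·|B| = 5·3 = 15;  |P| = 15
Check the pairing map k ↦ (π_A(k), π_B(k)):
  0 -> (0,0)
  1 -> (1,0)
  2 -> (2,0)
  3 -> (3,0)
  4 -> (4,0)
  5 -> (0,1)
  6 -> (1,1)
  7 -> (2,1)
  8 -> (3,1)
  9 -> (4,1)
  10 -> (0,2)
  11 -> (1,2)
  12 -> (2,2)
  13 -> (3,2)
  14 -> (4,2)
distinct pairs in image: 15 / 15 needed
  → bijection onto A×B; projections well-typed.

Answer: VALID PRODUCT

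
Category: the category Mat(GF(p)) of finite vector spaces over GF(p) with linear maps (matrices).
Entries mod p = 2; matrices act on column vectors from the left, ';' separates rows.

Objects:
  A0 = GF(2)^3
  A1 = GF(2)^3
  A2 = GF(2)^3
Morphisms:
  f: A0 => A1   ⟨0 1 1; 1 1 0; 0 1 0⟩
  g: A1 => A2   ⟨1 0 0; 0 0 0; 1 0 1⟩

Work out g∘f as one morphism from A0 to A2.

Answer: ⟨0 1 1; 0 0 0; 0 0 1⟩

Work:
  e0=[1,0,0] f=>[0,1,0] g=>[0,0,0]
  e1=[0,1,0] f=>[1,1,1] g=>[1,0,0]
  e2=[0,0,1] f=>[1,0,0] g=>[1,0,1]
composite: ⟨0 1 1; 0 0 0; 0 0 1⟩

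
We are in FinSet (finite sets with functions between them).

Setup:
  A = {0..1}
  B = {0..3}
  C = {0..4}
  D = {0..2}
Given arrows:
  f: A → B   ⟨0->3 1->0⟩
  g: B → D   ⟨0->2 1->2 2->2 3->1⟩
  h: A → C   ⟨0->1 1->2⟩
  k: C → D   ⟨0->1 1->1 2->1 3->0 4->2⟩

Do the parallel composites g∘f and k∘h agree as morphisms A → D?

Along f;g (path 1):
  0 f→3 g→1
  1 f→0 g→2
  ⟦path⟧₁ = ⟨0->1 1->2⟩
Along h;k (path 2):
  0 h→1 k→1
  1 h→2 k→1
  ⟦path⟧₂ = ⟨0->1 1->1⟩
Equal? differ; not commutative

Answer: DOES NOT COMMUTE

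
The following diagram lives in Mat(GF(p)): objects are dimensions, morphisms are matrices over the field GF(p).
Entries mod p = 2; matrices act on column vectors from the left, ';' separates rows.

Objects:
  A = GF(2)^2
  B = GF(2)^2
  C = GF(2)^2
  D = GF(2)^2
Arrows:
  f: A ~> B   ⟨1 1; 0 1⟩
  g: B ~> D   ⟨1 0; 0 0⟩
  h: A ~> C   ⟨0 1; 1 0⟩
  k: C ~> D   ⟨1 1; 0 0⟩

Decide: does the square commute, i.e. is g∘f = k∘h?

1) trace f;g:
  e0=(1,0) f~>(1,0) g~>(1,0)
  e1=(0,1) f~>(1,1) g~>(1,0)
  ⟦path⟧₁ = ⟨1 1; 0 0⟩
2) trace h;k:
  e0=(1,0) h~>(0,1) k~>(1,0)
  e1=(0,1) h~>(1,0) k~>(1,0)
  ⟦path⟧₂ = ⟨1 1; 0 0⟩
Equal? YES — commutes

Answer: COMMUTES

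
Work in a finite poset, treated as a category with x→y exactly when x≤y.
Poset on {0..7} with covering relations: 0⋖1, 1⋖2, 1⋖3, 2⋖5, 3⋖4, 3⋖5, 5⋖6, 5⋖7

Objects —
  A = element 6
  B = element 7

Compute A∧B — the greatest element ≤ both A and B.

{x : x<=A ∧ x<=B} = {0,1,2,3,5}  (A=6, B=7)
  0 <= 5
  1 <= 5
  2 <= 5
  3 <= 5
  5 <= 5
glb = 5

Answer: A∧B = 5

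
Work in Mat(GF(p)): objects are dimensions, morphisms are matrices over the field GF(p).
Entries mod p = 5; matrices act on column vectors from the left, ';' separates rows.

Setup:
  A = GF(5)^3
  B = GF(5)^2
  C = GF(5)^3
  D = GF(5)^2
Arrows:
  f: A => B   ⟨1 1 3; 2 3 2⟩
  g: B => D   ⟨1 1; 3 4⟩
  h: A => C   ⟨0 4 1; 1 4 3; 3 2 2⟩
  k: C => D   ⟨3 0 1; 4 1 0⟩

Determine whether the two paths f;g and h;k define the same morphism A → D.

Answer: COMMUTES

Derivation:
1) trace f;g:
  e0=(1,0,0) f=>(1,2) g=>(3,1)
  e1=(0,1,0) f=>(1,3) g=>(4,0)
  e2=(0,0,1) f=>(3,2) g=>(0,2)
  ⟦path⟧₁ = ⟨3 4 0; 1 0 2⟩
2) trace h;k:
  e0=(1,0,0) h=>(0,1,3) k=>(3,1)
  e1=(0,1,0) h=>(4,4,2) k=>(4,0)
  e2=(0,0,1) h=>(1,3,2) k=>(0,2)
  ⟦path⟧₂ = ⟨3 4 0; 1 0 2⟩
Equal? same morphism ✓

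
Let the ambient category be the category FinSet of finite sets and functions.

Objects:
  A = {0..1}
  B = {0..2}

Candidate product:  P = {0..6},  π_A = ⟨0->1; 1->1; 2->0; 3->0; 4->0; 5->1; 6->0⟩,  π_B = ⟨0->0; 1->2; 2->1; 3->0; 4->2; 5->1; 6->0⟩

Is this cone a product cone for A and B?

Answer: NOT A VALID PRODUCT — |P|=7 ≠ |A|·|B|=6

Derivation:
|A|·|B| = 2·3 = 6;  |P| = 7
  → cardinalities differ; no bijection possible.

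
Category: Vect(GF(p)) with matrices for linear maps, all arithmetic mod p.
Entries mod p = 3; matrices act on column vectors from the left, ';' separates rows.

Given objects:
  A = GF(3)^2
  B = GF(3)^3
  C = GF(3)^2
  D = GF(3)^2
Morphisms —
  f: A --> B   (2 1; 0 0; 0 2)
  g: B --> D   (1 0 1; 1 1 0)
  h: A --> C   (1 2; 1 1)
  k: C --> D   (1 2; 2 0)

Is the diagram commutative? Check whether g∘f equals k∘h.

Answer: DOES NOT COMMUTE

Derivation:
Along f;g (path 1):
  e0=[1,0] f-->[2,0,0] g-->[2,2]
  e1=[0,1] f-->[1,0,2] g-->[0,1]
  result₁ = (2 0; 2 1)
Along h;k (path 2):
  e0=[1,0] h-->[1,1] k-->[0,2]
  e1=[0,1] h-->[2,1] k-->[1,1]
  result₂ = (0 1; 2 1)
Equal? differ; not commutative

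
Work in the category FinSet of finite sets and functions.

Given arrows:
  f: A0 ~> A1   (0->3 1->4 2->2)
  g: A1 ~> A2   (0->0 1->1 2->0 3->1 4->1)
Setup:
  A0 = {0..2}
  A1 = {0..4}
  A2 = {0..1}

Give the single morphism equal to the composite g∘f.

Answer: (0->1 1->1 2->0)

Work:
  0 f~>3 g~>1
  1 f~>4 g~>1
  2 f~>2 g~>0
⟦path⟧: (0->1 1->1 2->0)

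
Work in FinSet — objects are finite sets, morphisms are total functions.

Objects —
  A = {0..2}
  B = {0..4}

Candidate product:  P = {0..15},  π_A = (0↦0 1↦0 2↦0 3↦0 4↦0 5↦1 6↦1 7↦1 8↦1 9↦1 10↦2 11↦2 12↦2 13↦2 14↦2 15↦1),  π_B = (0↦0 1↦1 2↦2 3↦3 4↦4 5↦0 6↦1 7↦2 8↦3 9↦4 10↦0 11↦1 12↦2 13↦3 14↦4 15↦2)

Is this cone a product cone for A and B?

Answer: NOT A VALID PRODUCT — |P|=16 ≠ |A|·|B|=15

Trace:
|A|·|B| = 3·5 = 15;  |P| = 16
  → cardinalities differ; no bijection possible.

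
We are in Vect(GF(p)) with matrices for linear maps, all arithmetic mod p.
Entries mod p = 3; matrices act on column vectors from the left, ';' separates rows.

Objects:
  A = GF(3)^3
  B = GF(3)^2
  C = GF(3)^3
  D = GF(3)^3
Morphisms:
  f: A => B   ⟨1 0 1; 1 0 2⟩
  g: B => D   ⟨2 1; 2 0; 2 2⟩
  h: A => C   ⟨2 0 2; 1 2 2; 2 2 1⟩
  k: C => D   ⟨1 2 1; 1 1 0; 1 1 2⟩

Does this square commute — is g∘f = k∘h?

Answer: DOES NOT COMMUTE

Work:
Path 1 = f;g:
  e0=[1,0,0] f=>[1,1] g=>[0,2,1]
  e1=[0,1,0] f=>[0,0] g=>[0,0,0]
  e2=[0,0,1] f=>[1,2] g=>[1,2,0]
  composite₁ = ⟨0 0 1; 2 0 2; 1 0 0⟩
Path 2 = h;k:
  e0=[1,0,0] h=>[2,1,2] k=>[0,0,1]
  e1=[0,1,0] h=>[0,2,2] k=>[0,2,0]
  e2=[0,0,1] h=>[2,2,1] k=>[1,1,0]
  composite₂ = ⟨0 0 1; 0 2 1; 1 0 0⟩
Equal? NO — does not commute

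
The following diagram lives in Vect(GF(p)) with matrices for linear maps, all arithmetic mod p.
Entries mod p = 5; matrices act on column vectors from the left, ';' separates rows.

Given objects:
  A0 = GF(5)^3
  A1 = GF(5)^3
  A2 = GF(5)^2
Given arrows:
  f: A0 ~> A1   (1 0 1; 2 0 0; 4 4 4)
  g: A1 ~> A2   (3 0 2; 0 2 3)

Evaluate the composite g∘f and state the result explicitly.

Answer: (1 3 1; 1 2 2)

Trace:
  e0=(1,0,0) f~>(1,2,4) g~>(1,1)
  e1=(0,1,0) f~>(0,0,4) g~>(3,2)
  e2=(0,0,1) f~>(1,0,4) g~>(1,2)
⟦path⟧: (1 3 1; 1 2 2)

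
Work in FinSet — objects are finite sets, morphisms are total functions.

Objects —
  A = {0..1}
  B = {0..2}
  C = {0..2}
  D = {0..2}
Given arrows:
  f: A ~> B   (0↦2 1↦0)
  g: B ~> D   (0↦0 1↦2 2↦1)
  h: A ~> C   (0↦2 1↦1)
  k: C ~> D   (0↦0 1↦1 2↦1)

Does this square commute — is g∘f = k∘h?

1) trace f;g:
  0 f~>2 g~>1
  1 f~>0 g~>0
  ⟦path⟧₁ = (0↦1 1↦0)
2) trace h;k:
  0 h~>2 k~>1
  1 h~>1 k~>1
  ⟦path⟧₂ = (0↦1 1↦1)
Equal? NO — does not commute

Answer: DOES NOT COMMUTE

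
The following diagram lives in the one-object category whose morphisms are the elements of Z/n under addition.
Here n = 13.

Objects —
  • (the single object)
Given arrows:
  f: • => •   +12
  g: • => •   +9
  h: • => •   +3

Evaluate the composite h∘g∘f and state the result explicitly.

Answer: +11

Derivation:
  0 +12≡12 +9≡8 +3≡11  (mod 13)
result: +11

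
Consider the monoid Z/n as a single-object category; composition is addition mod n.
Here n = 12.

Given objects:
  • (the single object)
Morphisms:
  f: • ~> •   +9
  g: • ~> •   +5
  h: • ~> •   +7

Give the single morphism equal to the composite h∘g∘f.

Answer: +9

Work:
  0 +9≡9 +5≡2 +7≡9  (mod 12)
⟦path⟧: +9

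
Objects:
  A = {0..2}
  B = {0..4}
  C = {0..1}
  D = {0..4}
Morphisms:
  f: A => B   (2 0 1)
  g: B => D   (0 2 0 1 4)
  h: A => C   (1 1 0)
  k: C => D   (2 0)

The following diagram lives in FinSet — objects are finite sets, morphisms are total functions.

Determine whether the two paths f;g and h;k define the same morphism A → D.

Answer: COMMUTES

Work:
Along f;g (path 1):
  0 f=>2 g=>0
  1 f=>0 g=>0
  2 f=>1 g=>2
  result₁ = (0 0 2)
Along h;k (path 2):
  0 h=>1 k=>0
  1 h=>1 k=>0
  2 h=>0 k=>2
  result₂ = (0 0 2)
Equal? equal; square commutes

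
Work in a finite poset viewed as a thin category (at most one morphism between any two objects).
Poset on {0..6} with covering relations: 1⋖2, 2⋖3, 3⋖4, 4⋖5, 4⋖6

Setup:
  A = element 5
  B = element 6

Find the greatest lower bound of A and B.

Lower bounds of A=5 and B=6: {1,2,3,4}
  1 ≤ 4
  2 ≤ 4
  3 ≤ 4
  4 ≤ 4
glb = 4

Answer: A∧B = 4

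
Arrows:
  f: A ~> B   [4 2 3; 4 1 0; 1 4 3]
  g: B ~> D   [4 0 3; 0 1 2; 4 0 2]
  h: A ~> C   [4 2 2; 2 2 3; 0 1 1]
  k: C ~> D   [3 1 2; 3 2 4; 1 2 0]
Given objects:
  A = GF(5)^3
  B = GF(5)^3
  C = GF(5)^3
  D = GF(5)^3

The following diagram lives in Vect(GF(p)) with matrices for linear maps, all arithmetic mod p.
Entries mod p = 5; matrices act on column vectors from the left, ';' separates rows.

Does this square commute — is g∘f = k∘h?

Answer: COMMUTES

Work:
Along f;g (path 1):
  e0=(1,0,0) f~>(4,4,1) g~>(4,1,3)
  e1=(0,1,0) f~>(2,1,4) g~>(0,4,1)
  e2=(0,0,1) f~>(3,0,3) g~>(1,1,3)
  ⟦path⟧₁ = [4 0 1; 1 4 1; 3 1 3]
Along h;k (path 2):
  e0=(1,0,0) h~>(4,2,0) k~>(4,1,3)
  e1=(0,1,0) h~>(2,2,1) k~>(0,4,1)
  e2=(0,0,1) h~>(2,3,1) k~>(1,1,3)
  ⟦path⟧₂ = [4 0 1; 1 4 1; 3 1 3]
Equal? YES — commutes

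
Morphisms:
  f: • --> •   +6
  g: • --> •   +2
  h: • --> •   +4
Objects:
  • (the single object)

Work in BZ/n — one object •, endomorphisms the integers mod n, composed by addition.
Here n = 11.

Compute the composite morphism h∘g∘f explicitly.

Answer: +1

Derivation:
  0 +6≡6 +2≡8 +4≡1  (mod 11)
composite: +1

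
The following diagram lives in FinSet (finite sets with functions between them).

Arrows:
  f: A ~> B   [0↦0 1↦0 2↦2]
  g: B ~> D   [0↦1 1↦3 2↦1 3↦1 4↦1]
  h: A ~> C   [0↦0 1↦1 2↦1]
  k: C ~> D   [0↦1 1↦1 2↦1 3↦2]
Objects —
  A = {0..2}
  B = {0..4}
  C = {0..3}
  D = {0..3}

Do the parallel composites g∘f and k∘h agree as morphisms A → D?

Along f;g (path 1):
  0 f~>0 g~>1
  1 f~>0 g~>1
  2 f~>2 g~>1
  composite₁ = [0↦1 1↦1 2↦1]
Along h;k (path 2):
  0 h~>0 k~>1
  1 h~>1 k~>1
  2 h~>1 k~>1
  composite₂ = [0↦1 1↦1 2↦1]
Equal? YES — commutes

Answer: COMMUTES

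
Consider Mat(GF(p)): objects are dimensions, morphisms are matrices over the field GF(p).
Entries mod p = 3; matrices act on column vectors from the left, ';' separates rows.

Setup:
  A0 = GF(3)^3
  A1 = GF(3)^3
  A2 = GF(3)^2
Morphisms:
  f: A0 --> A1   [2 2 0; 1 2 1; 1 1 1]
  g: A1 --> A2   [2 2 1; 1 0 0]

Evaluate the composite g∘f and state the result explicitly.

  e0=[1,0,0] f-->[2,1,1] g-->[1,2]
  e1=[0,1,0] f-->[2,2,1] g-->[0,2]
  e2=[0,0,1] f-->[0,1,1] g-->[0,0]
composite: [1 0 0; 2 2 0]

Answer: [1 0 0; 2 2 0]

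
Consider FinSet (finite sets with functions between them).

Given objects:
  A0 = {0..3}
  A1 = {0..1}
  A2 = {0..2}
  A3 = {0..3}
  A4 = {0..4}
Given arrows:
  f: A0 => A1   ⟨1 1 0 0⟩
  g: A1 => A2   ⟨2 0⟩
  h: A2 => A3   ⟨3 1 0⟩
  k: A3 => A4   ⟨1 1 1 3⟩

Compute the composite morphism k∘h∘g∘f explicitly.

Answer: ⟨3 3 1 1⟩

Work:
  0 f=>1 g=>0 h=>3 k=>3
  1 f=>1 g=>0 h=>3 k=>3
  2 f=>0 g=>2 h=>0 k=>1
  3 f=>0 g=>2 h=>0 k=>1
⟦path⟧: ⟨3 3 1 1⟩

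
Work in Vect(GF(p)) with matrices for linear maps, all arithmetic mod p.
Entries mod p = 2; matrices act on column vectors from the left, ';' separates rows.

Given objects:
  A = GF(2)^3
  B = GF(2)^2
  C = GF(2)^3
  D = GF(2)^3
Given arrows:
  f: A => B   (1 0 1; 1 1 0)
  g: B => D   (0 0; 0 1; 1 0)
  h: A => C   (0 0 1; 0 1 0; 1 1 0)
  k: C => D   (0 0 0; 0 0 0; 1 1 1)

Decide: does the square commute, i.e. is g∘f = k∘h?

Path 1 = f;g:
  e0=(1,0,0) f=>(1,1) g=>(0,1,1)
  e1=(0,1,0) f=>(0,1) g=>(0,1,0)
  e2=(0,0,1) f=>(1,0) g=>(0,0,1)
  composite₁ = (0 0 0; 1 1 0; 1 0 1)
Path 2 = h;k:
  e0=(1,0,0) h=>(0,0,1) k=>(0,0,1)
  e1=(0,1,0) h=>(0,1,1) k=>(0,0,0)
  e2=(0,0,1) h=>(1,0,0) k=>(0,0,1)
  composite₂ = (0 0 0; 0 0 0; 1 0 1)
Equal? differ; not commutative

Answer: DOES NOT COMMUTE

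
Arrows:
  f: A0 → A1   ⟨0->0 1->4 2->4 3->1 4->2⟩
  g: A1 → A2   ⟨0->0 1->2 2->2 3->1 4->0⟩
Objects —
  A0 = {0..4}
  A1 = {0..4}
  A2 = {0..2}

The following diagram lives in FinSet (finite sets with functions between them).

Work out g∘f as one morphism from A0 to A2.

  0 f→0 g→0
  1 f→4 g→0
  2 f→4 g→0
  3 f→1 g→2
  4 f→2 g→2
result: ⟨0->0 1->0 2->0 3->2 4->2⟩

Answer: ⟨0->0 1->0 2->0 3->2 4->2⟩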